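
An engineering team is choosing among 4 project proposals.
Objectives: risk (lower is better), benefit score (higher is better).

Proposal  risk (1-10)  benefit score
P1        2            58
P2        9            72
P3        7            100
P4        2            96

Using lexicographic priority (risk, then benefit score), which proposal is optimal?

First minimize risk: best is 2, kept {P1, P4}.
Then maximize benefit score: best is 96, kept {P4}.

P4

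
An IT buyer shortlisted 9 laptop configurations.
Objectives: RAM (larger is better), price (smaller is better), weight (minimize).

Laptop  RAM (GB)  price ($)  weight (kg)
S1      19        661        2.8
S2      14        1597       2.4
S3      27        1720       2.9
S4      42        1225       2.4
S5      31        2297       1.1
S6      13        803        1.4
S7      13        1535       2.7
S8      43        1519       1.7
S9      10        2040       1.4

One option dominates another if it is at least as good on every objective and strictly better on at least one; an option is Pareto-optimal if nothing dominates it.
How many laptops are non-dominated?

S1: not dominated (best price).
S2: dominated by S4 (RAM 42≥14, price 1225≤1597, weight 2.4≤2.4).
S3: dominated by S4 (RAM 42≥27, price 1225≤1720, weight 2.4≤2.9).
S4: not dominated.
S5: not dominated (best weight).
S6: not dominated.
S7: dominated by S4 (RAM 42≥13, price 1225≤1535, weight 2.4≤2.7).
S8: not dominated (best RAM).
S9: dominated by S6 (RAM 13≥10, price 803≤2040, weight 1.4≤1.4).
Pareto-optimal: S1, S4, S5, S6, S8 → 5.

5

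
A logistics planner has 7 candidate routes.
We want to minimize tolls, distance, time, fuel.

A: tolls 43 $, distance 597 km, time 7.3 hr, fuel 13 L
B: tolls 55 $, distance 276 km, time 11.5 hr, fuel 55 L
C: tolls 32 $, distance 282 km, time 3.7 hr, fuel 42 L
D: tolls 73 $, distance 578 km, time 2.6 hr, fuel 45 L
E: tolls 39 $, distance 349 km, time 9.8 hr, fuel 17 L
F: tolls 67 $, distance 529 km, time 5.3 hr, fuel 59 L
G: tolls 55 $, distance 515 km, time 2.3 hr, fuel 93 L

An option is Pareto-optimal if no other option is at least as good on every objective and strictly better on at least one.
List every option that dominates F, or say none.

C

C: tolls 32≤67, distance 282≤529, time 3.7≤5.3, fuel 42≤59 — dominates F.
Others (A, B, D, E, G) are each worse than F on at least one objective.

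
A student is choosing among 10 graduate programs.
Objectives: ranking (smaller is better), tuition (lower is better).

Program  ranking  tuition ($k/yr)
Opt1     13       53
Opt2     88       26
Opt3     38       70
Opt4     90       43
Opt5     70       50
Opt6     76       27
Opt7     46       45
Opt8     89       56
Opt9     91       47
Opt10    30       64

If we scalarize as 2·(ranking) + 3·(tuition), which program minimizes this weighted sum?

Opt1: 2·13 + 3·53 = 185
Opt2: 2·88 + 3·26 = 254
Opt3: 2·38 + 3·70 = 286
Opt4: 2·90 + 3·43 = 309
Opt5: 2·70 + 3·50 = 290
Opt6: 2·76 + 3·27 = 233
Opt7: 2·46 + 3·45 = 227
Opt8: 2·89 + 3·56 = 346
Opt9: 2·91 + 3·47 = 323
Opt10: 2·30 + 3·64 = 252
Lowest: Opt1 at 185.

Opt1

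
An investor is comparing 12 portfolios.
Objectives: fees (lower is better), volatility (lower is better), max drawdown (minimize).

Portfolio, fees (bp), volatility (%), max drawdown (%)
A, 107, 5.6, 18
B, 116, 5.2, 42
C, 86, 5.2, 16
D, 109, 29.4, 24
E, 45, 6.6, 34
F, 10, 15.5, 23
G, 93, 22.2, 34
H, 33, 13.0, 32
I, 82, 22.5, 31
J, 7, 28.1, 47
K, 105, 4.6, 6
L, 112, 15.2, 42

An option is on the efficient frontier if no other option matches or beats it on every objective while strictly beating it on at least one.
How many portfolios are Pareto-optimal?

6

A: dominated by C (fees 86≤107, volatility 5.2≤5.6, max drawdown 16≤18).
B: dominated by C (fees 86≤116, volatility 5.2≤5.2, max drawdown 16≤42).
C: not dominated.
D: dominated by A (fees 107≤109, volatility 5.6≤29.4, max drawdown 18≤24).
E: not dominated.
F: not dominated.
G: dominated by C (fees 86≤93, volatility 5.2≤22.2, max drawdown 16≤34).
H: not dominated.
I: dominated by F (fees 10≤82, volatility 15.5≤22.5, max drawdown 23≤31).
J: not dominated (best fees).
K: not dominated (best volatility).
L: dominated by A (fees 107≤112, volatility 5.6≤15.2, max drawdown 18≤42).
Pareto-optimal: C, E, F, H, J, K → 6.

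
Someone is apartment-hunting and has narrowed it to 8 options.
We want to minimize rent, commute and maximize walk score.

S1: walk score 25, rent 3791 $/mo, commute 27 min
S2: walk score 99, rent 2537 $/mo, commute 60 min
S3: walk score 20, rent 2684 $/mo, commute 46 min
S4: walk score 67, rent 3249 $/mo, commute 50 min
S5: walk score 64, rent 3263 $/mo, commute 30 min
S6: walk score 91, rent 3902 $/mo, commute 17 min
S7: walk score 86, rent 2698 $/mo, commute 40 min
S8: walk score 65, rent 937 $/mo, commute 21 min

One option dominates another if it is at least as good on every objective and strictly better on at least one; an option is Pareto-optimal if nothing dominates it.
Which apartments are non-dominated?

S1: dominated by S8 (walk score 65≥25, rent 937≤3791, commute 21≤27).
S2: not dominated (best walk score).
S3: dominated by S8 (walk score 65≥20, rent 937≤2684, commute 21≤46).
S4: dominated by S7 (walk score 86≥67, rent 2698≤3249, commute 40≤50).
S5: dominated by S8 (walk score 65≥64, rent 937≤3263, commute 21≤30).
S6: not dominated (best commute).
S7: not dominated.
S8: not dominated (best rent).

S2, S6, S7, S8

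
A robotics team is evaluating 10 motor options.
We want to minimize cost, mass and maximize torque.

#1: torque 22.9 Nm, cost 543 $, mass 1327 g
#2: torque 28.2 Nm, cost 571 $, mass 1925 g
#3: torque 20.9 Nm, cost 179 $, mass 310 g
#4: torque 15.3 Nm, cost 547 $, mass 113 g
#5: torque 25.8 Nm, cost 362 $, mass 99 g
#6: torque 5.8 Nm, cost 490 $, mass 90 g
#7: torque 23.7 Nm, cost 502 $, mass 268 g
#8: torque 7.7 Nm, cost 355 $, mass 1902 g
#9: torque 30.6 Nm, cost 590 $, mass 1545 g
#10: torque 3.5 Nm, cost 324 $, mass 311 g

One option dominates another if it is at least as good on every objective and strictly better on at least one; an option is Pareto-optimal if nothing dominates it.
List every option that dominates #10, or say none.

#3

#3: torque 20.9≥3.5, cost 179≤324, mass 310≤311 — dominates #10.
Others (#1, #2, #4, #5, #6, #7, #8, #9) are each worse than #10 on at least one objective.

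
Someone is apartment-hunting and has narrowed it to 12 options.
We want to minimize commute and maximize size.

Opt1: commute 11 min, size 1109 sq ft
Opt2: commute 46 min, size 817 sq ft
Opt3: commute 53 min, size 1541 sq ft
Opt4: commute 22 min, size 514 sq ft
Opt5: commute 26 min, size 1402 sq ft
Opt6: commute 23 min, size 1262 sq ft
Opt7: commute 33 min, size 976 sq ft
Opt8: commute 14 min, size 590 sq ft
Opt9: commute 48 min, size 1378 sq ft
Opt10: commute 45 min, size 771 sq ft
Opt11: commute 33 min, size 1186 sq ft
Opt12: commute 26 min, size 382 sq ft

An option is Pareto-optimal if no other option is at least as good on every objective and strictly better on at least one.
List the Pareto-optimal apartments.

Opt1: not dominated (best commute).
Opt2: dominated by Opt1 (commute 11≤46, size 1109≥817).
Opt3: not dominated (best size).
Opt4: dominated by Opt1 (commute 11≤22, size 1109≥514).
Opt5: not dominated.
Opt6: not dominated.
Opt7: dominated by Opt1 (commute 11≤33, size 1109≥976).
Opt8: dominated by Opt1 (commute 11≤14, size 1109≥590).
Opt9: dominated by Opt5 (commute 26≤48, size 1402≥1378).
Opt10: dominated by Opt1 (commute 11≤45, size 1109≥771).
Opt11: dominated by Opt5 (commute 26≤33, size 1402≥1186).
Opt12: dominated by Opt1 (commute 11≤26, size 1109≥382).

Opt1, Opt3, Opt5, Opt6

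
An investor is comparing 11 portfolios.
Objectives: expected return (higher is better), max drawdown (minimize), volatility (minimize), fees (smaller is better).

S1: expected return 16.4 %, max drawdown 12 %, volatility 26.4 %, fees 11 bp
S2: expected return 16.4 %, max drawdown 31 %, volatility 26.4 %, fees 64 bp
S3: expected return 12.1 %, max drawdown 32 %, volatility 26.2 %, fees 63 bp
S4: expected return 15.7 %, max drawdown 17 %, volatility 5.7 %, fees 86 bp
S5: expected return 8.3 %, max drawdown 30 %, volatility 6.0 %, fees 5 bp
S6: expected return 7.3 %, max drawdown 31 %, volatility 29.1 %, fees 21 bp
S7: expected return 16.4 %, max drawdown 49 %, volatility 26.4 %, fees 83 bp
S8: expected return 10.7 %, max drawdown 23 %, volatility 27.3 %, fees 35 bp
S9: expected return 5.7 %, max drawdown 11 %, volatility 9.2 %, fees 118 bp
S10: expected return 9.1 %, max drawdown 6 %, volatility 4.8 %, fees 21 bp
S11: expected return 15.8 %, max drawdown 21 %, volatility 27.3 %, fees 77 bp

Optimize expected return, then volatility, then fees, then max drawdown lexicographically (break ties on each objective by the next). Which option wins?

S1

First maximize expected return: best is 16.4, kept {S1, S2, S7}.
Then minimize volatility: best is 26.4, kept {S1, S2, S7}.
Then minimize fees: best is 11, kept {S1}.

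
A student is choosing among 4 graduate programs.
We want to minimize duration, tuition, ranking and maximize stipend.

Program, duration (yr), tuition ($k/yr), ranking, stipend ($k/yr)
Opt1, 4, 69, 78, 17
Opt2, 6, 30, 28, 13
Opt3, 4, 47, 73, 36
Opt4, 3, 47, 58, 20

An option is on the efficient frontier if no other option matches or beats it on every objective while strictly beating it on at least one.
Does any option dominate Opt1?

Opt3 vs Opt1: duration 4≤4, tuition 47≤69, ranking 73≤78, stipend 36≥17 — Opt3 is at least as good on every objective and strictly better on at least one, so Opt3 dominates Opt1.

Yes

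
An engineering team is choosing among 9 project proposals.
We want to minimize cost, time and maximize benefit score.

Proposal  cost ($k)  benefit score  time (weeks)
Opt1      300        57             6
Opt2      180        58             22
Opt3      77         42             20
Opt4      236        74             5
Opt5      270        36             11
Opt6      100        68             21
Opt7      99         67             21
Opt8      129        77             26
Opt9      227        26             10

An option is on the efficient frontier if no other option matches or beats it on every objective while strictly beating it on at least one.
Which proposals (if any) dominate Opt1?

Opt4

Opt4: cost 236≤300, benefit score 74≥57, time 5≤6 — dominates Opt1.
Others (Opt2, Opt3, Opt5, Opt6, Opt7, Opt8, Opt9) are each worse than Opt1 on at least one objective.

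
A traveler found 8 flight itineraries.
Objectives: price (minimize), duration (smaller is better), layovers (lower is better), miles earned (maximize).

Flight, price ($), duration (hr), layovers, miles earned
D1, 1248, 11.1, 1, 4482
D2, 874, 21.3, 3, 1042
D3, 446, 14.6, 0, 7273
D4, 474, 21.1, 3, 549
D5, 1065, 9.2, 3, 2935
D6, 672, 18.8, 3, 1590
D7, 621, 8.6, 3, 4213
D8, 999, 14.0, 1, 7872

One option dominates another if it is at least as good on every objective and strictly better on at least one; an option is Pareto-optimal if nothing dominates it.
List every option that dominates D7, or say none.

none

D1: worse on price (1248 vs 621).
D2: worse on price (874 vs 621).
D3: worse on duration (14.6 vs 8.6).
D4: worse on duration (21.1 vs 8.6).
D5: worse on price (1065 vs 621).
D6: worse on price (672 vs 621).
D8: worse on price (999 vs 621).
No option dominates D7.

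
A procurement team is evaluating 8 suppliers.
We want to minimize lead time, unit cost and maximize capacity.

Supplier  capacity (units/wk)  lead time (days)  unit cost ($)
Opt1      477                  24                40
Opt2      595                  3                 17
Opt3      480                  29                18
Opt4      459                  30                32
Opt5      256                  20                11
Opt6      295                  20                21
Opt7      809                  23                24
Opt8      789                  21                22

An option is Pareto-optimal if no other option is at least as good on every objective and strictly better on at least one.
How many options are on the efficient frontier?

4

Opt1: dominated by Opt2 (capacity 595≥477, lead time 3≤24, unit cost 17≤40).
Opt2: not dominated (best lead time).
Opt3: dominated by Opt2 (capacity 595≥480, lead time 3≤29, unit cost 17≤18).
Opt4: dominated by Opt2 (capacity 595≥459, lead time 3≤30, unit cost 17≤32).
Opt5: not dominated (best unit cost).
Opt6: dominated by Opt2 (capacity 595≥295, lead time 3≤20, unit cost 17≤21).
Opt7: not dominated (best capacity).
Opt8: not dominated.
Pareto-optimal: Opt2, Opt5, Opt7, Opt8 → 4.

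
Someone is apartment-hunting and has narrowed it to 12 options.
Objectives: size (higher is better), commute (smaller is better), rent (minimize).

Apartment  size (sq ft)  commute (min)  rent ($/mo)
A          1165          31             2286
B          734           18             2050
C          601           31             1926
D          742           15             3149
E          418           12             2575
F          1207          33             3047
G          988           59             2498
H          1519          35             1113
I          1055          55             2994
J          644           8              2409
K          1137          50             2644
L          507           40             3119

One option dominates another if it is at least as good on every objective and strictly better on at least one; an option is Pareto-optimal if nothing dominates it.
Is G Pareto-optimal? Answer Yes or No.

A vs G: size 1165≥988, commute 31≤59, rent 2286≤2498 — A is at least as good on every objective and strictly better on at least one, so A dominates G.

No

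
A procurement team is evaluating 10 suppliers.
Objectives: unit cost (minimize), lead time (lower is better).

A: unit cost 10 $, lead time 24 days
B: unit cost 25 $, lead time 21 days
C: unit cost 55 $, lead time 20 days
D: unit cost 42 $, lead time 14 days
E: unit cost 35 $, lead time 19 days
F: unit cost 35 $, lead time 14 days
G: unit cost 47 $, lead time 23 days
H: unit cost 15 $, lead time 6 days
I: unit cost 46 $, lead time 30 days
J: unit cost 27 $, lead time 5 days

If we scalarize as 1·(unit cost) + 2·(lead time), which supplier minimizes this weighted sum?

A: 1·10 + 2·24 = 58
B: 1·25 + 2·21 = 67
C: 1·55 + 2·20 = 95
D: 1·42 + 2·14 = 70
E: 1·35 + 2·19 = 73
F: 1·35 + 2·14 = 63
G: 1·47 + 2·23 = 93
H: 1·15 + 2·6 = 27
I: 1·46 + 2·30 = 106
J: 1·27 + 2·5 = 37
Lowest: H at 27.

H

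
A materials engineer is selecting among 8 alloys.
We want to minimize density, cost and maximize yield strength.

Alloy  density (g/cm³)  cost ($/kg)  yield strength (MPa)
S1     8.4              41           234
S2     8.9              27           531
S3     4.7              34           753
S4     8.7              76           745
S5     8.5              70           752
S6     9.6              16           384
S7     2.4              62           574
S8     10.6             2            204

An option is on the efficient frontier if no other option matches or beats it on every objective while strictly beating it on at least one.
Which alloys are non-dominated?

S2, S3, S6, S7, S8

S1: dominated by S3 (density 4.7≤8.4, cost 34≤41, yield strength 753≥234).
S2: not dominated.
S3: not dominated (best yield strength).
S4: dominated by S3 (density 4.7≤8.7, cost 34≤76, yield strength 753≥745).
S5: dominated by S3 (density 4.7≤8.5, cost 34≤70, yield strength 753≥752).
S6: not dominated.
S7: not dominated (best density).
S8: not dominated (best cost).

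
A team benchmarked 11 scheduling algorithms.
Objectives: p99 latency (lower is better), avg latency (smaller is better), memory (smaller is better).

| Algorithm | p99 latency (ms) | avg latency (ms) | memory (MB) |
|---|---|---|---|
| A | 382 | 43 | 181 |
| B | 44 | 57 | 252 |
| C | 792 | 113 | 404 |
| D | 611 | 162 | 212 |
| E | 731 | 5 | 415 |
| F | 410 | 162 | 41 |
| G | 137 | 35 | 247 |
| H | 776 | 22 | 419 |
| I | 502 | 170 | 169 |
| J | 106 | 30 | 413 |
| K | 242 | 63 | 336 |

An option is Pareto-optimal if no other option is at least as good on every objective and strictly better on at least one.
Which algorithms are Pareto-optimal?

A: not dominated.
B: not dominated (best p99 latency).
C: dominated by A (p99 latency 382≤792, avg latency 43≤113, memory 181≤404).
D: dominated by A (p99 latency 382≤611, avg latency 43≤162, memory 181≤212).
E: not dominated (best avg latency).
F: not dominated (best memory).
G: not dominated.
H: dominated by E (p99 latency 731≤776, avg latency 5≤22, memory 415≤419).
I: dominated by F (p99 latency 410≤502, avg latency 162≤170, memory 41≤169).
J: not dominated.
K: dominated by B (p99 latency 44≤242, avg latency 57≤63, memory 252≤336).

A, B, E, F, G, J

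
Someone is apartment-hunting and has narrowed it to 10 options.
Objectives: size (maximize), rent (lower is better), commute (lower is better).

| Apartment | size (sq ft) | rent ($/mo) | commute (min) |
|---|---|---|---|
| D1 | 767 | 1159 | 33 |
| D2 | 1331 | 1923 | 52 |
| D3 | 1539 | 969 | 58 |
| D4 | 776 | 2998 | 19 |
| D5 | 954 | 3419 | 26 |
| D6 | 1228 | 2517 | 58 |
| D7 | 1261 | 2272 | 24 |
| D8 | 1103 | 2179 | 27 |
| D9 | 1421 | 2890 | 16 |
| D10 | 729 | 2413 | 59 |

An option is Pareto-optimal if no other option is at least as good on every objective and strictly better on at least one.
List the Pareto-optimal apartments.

D1: not dominated.
D2: not dominated.
D3: not dominated (best size).
D4: dominated by D9 (size 1421≥776, rent 2890≤2998, commute 16≤19).
D5: dominated by D7 (size 1261≥954, rent 2272≤3419, commute 24≤26).
D6: dominated by D2 (size 1331≥1228, rent 1923≤2517, commute 52≤58).
D7: not dominated.
D8: not dominated.
D9: not dominated (best commute).
D10: dominated by D1 (size 767≥729, rent 1159≤2413, commute 33≤59).

D1, D2, D3, D7, D8, D9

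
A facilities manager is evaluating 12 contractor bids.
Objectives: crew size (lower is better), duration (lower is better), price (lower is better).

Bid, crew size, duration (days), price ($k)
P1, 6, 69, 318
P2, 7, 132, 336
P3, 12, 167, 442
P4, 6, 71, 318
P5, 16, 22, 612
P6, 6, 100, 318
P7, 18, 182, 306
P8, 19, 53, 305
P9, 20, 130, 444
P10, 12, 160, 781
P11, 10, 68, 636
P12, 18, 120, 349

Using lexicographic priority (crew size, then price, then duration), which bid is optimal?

First minimize crew size: best is 6, kept {P1, P4, P6}.
Then minimize price: best is 318, kept {P1, P4, P6}.
Then minimize duration: best is 69, kept {P1}.

P1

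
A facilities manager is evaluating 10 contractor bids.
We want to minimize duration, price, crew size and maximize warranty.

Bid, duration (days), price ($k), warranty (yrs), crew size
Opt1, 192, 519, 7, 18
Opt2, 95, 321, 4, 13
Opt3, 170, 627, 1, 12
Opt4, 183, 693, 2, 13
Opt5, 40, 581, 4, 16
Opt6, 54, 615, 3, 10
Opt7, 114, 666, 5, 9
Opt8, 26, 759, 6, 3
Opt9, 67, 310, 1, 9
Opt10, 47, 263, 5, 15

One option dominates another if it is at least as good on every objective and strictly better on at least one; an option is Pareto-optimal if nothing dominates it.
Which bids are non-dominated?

Opt1: not dominated (best warranty).
Opt2: not dominated.
Opt3: dominated by Opt6 (duration 54≤170, price 615≤627, warranty 3≥1, crew size 10≤12).
Opt4: dominated by Opt2 (duration 95≤183, price 321≤693, warranty 4≥2, crew size 13≤13).
Opt5: not dominated.
Opt6: not dominated.
Opt7: not dominated.
Opt8: not dominated (best duration).
Opt9: not dominated.
Opt10: not dominated (best price).

Opt1, Opt2, Opt5, Opt6, Opt7, Opt8, Opt9, Opt10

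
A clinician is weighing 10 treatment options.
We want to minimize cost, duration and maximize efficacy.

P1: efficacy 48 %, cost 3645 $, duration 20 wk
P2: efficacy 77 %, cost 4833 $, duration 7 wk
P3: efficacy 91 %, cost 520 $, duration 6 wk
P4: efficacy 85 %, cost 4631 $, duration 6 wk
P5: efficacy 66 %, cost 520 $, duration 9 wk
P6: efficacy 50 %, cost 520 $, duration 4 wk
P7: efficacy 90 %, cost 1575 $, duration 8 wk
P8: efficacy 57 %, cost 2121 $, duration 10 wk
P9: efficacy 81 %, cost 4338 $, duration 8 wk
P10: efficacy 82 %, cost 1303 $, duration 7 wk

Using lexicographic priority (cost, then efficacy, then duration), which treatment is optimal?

P3

First minimize cost: best is 520, kept {P3, P5, P6}.
Then maximize efficacy: best is 91, kept {P3}.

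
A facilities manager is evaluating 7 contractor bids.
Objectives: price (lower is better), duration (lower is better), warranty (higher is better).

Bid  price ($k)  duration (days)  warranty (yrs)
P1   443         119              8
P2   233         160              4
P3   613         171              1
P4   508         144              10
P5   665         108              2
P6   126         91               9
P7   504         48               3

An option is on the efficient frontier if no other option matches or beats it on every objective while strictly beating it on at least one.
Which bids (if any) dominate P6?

none

P1: worse on price (443 vs 126).
P2: worse on price (233 vs 126).
P3: worse on price (613 vs 126).
P4: worse on price (508 vs 126).
P5: worse on price (665 vs 126).
P7: worse on price (504 vs 126).
No option dominates P6.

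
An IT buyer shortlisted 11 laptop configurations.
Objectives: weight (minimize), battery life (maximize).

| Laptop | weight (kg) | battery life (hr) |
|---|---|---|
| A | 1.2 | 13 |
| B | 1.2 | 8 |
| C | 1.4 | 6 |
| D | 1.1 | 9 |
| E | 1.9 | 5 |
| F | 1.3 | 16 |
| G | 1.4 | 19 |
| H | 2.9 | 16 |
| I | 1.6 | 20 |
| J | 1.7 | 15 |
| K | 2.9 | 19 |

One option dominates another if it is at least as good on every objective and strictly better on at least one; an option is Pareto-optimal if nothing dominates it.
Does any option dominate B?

A vs B: weight 1.2≤1.2, battery life 13≥8 — A is at least as good on every objective and strictly better on at least one, so A dominates B.

Yes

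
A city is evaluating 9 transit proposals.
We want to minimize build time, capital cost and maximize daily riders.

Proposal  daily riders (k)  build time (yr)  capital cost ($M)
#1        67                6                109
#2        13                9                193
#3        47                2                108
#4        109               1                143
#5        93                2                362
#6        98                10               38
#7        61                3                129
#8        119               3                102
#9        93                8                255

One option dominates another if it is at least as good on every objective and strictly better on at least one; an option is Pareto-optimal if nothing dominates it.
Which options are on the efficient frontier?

#1: dominated by #8 (daily riders 119≥67, build time 3≤6, capital cost 102≤109).
#2: dominated by #1 (daily riders 67≥13, build time 6≤9, capital cost 109≤193).
#3: not dominated.
#4: not dominated (best build time).
#5: dominated by #4 (daily riders 109≥93, build time 1≤2, capital cost 143≤362).
#6: not dominated (best capital cost).
#7: dominated by #8 (daily riders 119≥61, build time 3≤3, capital cost 102≤129).
#8: not dominated (best daily riders).
#9: dominated by #4 (daily riders 109≥93, build time 1≤8, capital cost 143≤255).

#3, #4, #6, #8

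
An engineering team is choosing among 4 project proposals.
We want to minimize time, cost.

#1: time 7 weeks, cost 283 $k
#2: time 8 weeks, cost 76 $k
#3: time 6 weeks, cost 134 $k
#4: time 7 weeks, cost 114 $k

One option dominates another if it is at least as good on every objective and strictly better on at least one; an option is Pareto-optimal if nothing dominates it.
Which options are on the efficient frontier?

#1: dominated by #3 (time 6≤7, cost 134≤283).
#2: not dominated (best cost).
#3: not dominated (best time).
#4: not dominated.

#2, #3, #4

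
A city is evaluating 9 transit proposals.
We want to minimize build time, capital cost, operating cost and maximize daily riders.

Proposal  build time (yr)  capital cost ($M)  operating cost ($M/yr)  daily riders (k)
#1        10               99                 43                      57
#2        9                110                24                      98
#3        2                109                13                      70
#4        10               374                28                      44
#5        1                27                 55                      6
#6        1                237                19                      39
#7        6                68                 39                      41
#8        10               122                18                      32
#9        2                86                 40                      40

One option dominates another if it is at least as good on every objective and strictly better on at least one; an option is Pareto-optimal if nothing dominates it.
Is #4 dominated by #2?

#2 vs #4: build time 9≤10, capital cost 110≤374, operating cost 24≤28, daily riders 98≥44 — #2 is at least as good on every objective with at least one strict improvement.

Yes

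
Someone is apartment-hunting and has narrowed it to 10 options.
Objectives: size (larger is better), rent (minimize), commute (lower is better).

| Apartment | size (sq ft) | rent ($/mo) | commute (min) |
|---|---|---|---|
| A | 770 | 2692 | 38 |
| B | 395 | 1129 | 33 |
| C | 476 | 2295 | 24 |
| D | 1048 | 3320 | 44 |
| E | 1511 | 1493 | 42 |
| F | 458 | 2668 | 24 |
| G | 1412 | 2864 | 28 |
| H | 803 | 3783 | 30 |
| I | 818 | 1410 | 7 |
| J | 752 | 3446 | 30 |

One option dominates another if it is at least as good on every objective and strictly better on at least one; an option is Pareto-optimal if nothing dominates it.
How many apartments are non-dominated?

4

A: dominated by I (size 818≥770, rent 1410≤2692, commute 7≤38).
B: not dominated (best rent).
C: dominated by I (size 818≥476, rent 1410≤2295, commute 7≤24).
D: dominated by E (size 1511≥1048, rent 1493≤3320, commute 42≤44).
E: not dominated (best size).
F: dominated by C (size 476≥458, rent 2295≤2668, commute 24≤24).
G: not dominated.
H: dominated by G (size 1412≥803, rent 2864≤3783, commute 28≤30).
I: not dominated (best commute).
J: dominated by G (size 1412≥752, rent 2864≤3446, commute 28≤30).
Pareto-optimal: B, E, G, I → 4.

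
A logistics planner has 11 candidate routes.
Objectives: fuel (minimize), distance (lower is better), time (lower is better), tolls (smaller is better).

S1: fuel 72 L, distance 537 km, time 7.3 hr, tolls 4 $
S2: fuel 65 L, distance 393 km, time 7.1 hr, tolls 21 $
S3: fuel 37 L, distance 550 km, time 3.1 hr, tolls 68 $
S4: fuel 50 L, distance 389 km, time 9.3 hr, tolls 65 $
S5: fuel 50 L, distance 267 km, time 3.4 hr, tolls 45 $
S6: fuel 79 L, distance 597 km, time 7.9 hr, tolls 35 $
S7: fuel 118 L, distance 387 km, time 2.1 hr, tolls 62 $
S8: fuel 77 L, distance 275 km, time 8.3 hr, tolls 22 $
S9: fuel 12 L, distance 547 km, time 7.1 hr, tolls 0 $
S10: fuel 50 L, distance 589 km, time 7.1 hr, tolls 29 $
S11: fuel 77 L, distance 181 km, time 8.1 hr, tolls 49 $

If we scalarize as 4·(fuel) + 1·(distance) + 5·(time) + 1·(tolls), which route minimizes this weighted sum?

S5

S1: 4·72 + 1·537 + 5·7.3 + 1·4 = 865.5
S2: 4·65 + 1·393 + 5·7.1 + 1·21 = 709.5
S3: 4·37 + 1·550 + 5·3.1 + 1·68 = 781.5
S4: 4·50 + 1·389 + 5·9.3 + 1·65 = 700.5
S5: 4·50 + 1·267 + 5·3.4 + 1·45 = 529.0
S6: 4·79 + 1·597 + 5·7.9 + 1·35 = 987.5
S7: 4·118 + 1·387 + 5·2.1 + 1·62 = 931.5
S8: 4·77 + 1·275 + 5·8.3 + 1·22 = 646.5
S9: 4·12 + 1·547 + 5·7.1 + 1·0 = 630.5
S10: 4·50 + 1·589 + 5·7.1 + 1·29 = 853.5
S11: 4·77 + 1·181 + 5·8.1 + 1·49 = 578.5
Lowest: S5 at 529.0.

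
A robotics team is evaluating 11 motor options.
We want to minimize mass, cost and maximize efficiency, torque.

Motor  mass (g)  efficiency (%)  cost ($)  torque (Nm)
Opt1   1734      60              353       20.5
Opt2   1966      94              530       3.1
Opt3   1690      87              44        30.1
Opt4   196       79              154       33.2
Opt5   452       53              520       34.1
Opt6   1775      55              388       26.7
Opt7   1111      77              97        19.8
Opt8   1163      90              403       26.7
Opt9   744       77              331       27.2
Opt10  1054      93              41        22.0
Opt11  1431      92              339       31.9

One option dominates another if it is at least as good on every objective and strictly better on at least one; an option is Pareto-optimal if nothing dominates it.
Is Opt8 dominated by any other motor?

Opt1: worse on mass (1734 vs 1163).
Opt2: worse on mass (1966 vs 1163).
Opt3: worse on mass (1690 vs 1163).
Opt4: worse on efficiency (79 vs 90).
Opt5: worse on efficiency (53 vs 90).
Opt6: worse on mass (1775 vs 1163).
Opt7: worse on efficiency (77 vs 90).
Opt9: worse on efficiency (77 vs 90).
Opt10: worse on torque (22.0 vs 26.7).
Opt11: worse on mass (1431 vs 1163).
No option is at least as good as Opt8 on every objective and strictly better on one.

No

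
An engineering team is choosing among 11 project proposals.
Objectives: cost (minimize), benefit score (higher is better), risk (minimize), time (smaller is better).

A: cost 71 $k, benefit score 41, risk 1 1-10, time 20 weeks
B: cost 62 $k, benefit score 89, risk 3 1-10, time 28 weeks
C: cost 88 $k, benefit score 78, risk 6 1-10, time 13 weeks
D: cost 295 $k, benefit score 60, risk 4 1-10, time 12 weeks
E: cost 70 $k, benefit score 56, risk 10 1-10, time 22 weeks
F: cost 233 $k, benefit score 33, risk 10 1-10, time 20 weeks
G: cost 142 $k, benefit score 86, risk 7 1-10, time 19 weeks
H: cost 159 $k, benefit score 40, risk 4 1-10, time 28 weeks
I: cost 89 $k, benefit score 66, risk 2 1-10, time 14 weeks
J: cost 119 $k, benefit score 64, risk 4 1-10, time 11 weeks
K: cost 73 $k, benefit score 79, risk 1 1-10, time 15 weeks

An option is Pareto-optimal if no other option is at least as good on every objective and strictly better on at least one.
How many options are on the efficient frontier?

8

A: not dominated.
B: not dominated (best cost).
C: not dominated.
D: dominated by J (cost 119≤295, benefit score 64≥60, risk 4≤4, time 11≤12).
E: not dominated.
F: dominated by A (cost 71≤233, benefit score 41≥33, risk 1≤10, time 20≤20).
G: not dominated.
H: dominated by A (cost 71≤159, benefit score 41≥40, risk 1≤4, time 20≤28).
I: not dominated.
J: not dominated (best time).
K: not dominated.
Pareto-optimal: A, B, C, E, G, I, J, K → 8.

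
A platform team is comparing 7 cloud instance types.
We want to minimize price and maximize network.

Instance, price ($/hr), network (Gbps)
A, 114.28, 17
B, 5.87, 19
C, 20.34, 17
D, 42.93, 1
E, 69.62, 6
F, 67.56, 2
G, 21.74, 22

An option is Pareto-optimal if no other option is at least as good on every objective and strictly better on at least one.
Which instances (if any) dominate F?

B: price 5.87≤67.56, network 19≥2 — dominates F.
C: price 20.34≤67.56, network 17≥2 — dominates F.
G: price 21.74≤67.56, network 22≥2 — dominates F.
Others (A, D, E) are each worse than F on at least one objective.

B, C, G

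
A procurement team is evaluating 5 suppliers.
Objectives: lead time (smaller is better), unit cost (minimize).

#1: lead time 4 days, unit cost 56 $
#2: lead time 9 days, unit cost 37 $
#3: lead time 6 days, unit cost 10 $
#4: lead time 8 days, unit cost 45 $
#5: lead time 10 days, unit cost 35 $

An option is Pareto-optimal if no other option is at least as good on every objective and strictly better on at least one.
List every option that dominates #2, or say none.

#3

#3: lead time 6≤9, unit cost 10≤37 — dominates #2.
Others (#1, #4, #5) are each worse than #2 on at least one objective.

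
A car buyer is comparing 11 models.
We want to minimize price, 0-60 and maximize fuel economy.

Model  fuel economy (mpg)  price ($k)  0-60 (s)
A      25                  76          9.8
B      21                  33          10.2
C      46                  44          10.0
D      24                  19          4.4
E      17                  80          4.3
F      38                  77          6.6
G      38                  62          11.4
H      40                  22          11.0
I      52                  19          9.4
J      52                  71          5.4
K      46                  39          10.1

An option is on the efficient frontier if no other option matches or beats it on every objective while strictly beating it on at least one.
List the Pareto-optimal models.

A: dominated by I (fuel economy 52≥25, price 19≤76, 0-60 9.4≤9.8).
B: dominated by D (fuel economy 24≥21, price 19≤33, 0-60 4.4≤10.2).
C: dominated by I (fuel economy 52≥46, price 19≤44, 0-60 9.4≤10.0).
D: not dominated.
E: not dominated (best 0-60).
F: dominated by J (fuel economy 52≥38, price 71≤77, 0-60 5.4≤6.6).
G: dominated by C (fuel economy 46≥38, price 44≤62, 0-60 10.0≤11.4).
H: dominated by I (fuel economy 52≥40, price 19≤22, 0-60 9.4≤11.0).
I: not dominated.
J: not dominated.
K: dominated by I (fuel economy 52≥46, price 19≤39, 0-60 9.4≤10.1).

D, E, I, J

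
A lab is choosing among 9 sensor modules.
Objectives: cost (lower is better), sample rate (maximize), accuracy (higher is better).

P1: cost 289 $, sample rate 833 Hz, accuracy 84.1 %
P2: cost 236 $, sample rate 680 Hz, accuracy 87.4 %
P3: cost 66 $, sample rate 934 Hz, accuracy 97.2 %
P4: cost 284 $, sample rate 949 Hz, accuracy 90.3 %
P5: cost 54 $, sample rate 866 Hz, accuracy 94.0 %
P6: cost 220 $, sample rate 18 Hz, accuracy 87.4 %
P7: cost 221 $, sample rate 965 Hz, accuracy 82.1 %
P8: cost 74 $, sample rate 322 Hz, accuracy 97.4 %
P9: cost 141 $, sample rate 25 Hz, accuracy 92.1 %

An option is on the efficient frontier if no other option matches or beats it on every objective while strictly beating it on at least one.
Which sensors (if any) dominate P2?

P3, P5

P3: cost 66≤236, sample rate 934≥680, accuracy 97.2≥87.4 — dominates P2.
P5: cost 54≤236, sample rate 866≥680, accuracy 94.0≥87.4 — dominates P2.
Others (P1, P4, P6, P7, P8, P9) are each worse than P2 on at least one objective.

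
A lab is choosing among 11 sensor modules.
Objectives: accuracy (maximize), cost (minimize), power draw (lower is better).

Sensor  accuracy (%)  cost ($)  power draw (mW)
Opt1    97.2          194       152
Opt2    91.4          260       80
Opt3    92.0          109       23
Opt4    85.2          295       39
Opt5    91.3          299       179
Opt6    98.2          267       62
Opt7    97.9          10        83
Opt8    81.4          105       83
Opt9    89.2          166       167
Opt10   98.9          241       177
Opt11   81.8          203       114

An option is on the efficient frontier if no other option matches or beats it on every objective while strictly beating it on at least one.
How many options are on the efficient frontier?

Opt1: dominated by Opt7 (accuracy 97.9≥97.2, cost 10≤194, power draw 83≤152).
Opt2: dominated by Opt3 (accuracy 92.0≥91.4, cost 109≤260, power draw 23≤80).
Opt3: not dominated (best power draw).
Opt4: dominated by Opt3 (accuracy 92.0≥85.2, cost 109≤295, power draw 23≤39).
Opt5: dominated by Opt1 (accuracy 97.2≥91.3, cost 194≤299, power draw 152≤179).
Opt6: not dominated.
Opt7: not dominated (best cost).
Opt8: dominated by Opt7 (accuracy 97.9≥81.4, cost 10≤105, power draw 83≤83).
Opt9: dominated by Opt3 (accuracy 92.0≥89.2, cost 109≤166, power draw 23≤167).
Opt10: not dominated (best accuracy).
Opt11: dominated by Opt3 (accuracy 92.0≥81.8, cost 109≤203, power draw 23≤114).
Pareto-optimal: Opt3, Opt6, Opt7, Opt10 → 4.

4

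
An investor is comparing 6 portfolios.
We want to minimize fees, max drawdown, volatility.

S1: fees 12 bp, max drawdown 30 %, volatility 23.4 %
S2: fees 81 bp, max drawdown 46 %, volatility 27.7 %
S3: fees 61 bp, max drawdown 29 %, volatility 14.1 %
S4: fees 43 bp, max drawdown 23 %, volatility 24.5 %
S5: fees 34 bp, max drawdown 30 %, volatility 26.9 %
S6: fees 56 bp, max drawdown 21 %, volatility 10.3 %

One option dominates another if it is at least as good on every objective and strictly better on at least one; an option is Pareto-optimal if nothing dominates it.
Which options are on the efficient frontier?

S1, S4, S6

S1: not dominated (best fees).
S2: dominated by S1 (fees 12≤81, max drawdown 30≤46, volatility 23.4≤27.7).
S3: dominated by S6 (fees 56≤61, max drawdown 21≤29, volatility 10.3≤14.1).
S4: not dominated.
S5: dominated by S1 (fees 12≤34, max drawdown 30≤30, volatility 23.4≤26.9).
S6: not dominated (best max drawdown).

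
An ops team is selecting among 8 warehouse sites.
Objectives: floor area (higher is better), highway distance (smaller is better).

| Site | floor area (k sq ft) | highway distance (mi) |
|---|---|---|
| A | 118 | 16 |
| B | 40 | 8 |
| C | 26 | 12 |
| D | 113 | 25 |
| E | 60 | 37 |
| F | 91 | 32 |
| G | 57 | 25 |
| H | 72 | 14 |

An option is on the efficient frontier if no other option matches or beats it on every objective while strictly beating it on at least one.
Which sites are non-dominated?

A, B, H

A: not dominated (best floor area).
B: not dominated (best highway distance).
C: dominated by B (floor area 40≥26, highway distance 8≤12).
D: dominated by A (floor area 118≥113, highway distance 16≤25).
E: dominated by A (floor area 118≥60, highway distance 16≤37).
F: dominated by A (floor area 118≥91, highway distance 16≤32).
G: dominated by A (floor area 118≥57, highway distance 16≤25).
H: not dominated.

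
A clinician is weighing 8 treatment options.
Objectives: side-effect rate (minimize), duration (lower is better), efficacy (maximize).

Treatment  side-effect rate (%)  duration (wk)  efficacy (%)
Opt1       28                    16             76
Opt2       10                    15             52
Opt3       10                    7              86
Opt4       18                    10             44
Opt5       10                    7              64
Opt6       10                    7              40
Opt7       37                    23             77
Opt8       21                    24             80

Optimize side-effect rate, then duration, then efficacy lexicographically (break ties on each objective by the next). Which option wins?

First minimize side-effect rate: best is 10, kept {Opt2, Opt3, Opt5, Opt6}.
Then minimize duration: best is 7, kept {Opt3, Opt5, Opt6}.
Then maximize efficacy: best is 86, kept {Opt3}.

Opt3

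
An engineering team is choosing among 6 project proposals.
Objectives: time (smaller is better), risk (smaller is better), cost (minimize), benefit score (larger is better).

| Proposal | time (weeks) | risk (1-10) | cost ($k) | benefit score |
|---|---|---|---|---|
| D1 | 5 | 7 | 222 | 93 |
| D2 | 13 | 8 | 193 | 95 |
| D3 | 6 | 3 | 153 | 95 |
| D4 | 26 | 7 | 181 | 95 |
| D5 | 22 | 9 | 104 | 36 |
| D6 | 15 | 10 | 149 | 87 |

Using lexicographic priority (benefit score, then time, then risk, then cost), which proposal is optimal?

First maximize benefit score: best is 95, kept {D2, D3, D4}.
Then minimize time: best is 6, kept {D3}.

D3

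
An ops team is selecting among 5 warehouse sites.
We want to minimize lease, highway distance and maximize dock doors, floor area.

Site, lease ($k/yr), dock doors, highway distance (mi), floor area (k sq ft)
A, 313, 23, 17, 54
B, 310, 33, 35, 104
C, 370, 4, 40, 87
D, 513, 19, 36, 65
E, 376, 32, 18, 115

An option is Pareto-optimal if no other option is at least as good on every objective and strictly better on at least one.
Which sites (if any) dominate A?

B: worse on highway distance (35 vs 17).
C: worse on lease (370 vs 313).
D: worse on lease (513 vs 313).
E: worse on lease (376 vs 313).
No option dominates A.

none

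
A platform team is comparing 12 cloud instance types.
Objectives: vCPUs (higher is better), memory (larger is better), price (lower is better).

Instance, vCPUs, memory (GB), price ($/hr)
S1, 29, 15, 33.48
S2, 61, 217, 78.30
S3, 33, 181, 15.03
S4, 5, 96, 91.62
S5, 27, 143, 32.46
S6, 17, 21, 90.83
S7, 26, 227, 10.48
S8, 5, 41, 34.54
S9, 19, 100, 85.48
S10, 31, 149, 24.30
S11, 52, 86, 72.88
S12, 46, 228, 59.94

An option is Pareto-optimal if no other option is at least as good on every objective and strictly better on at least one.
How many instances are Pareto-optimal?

S1: dominated by S3 (vCPUs 33≥29, memory 181≥15, price 15.03≤33.48).
S2: not dominated (best vCPUs).
S3: not dominated.
S4: dominated by S2 (vCPUs 61≥5, memory 217≥96, price 78.30≤91.62).
S5: dominated by S3 (vCPUs 33≥27, memory 181≥143, price 15.03≤32.46).
S6: dominated by S2 (vCPUs 61≥17, memory 217≥21, price 78.30≤90.83).
S7: not dominated (best price).
S8: dominated by S3 (vCPUs 33≥5, memory 181≥41, price 15.03≤34.54).
S9: dominated by S2 (vCPUs 61≥19, memory 217≥100, price 78.30≤85.48).
S10: dominated by S3 (vCPUs 33≥31, memory 181≥149, price 15.03≤24.30).
S11: not dominated.
S12: not dominated (best memory).
Pareto-optimal: S2, S3, S7, S11, S12 → 5.

5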